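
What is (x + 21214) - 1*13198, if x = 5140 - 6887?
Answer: 6269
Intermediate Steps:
x = -1747
(x + 21214) - 1*13198 = (-1747 + 21214) - 1*13198 = 19467 - 13198 = 6269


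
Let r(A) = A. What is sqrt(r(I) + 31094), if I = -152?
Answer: 9*sqrt(382) ≈ 175.90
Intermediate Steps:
sqrt(r(I) + 31094) = sqrt(-152 + 31094) = sqrt(30942) = 9*sqrt(382)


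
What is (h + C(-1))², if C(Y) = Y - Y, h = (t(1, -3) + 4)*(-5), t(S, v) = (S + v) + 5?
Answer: 1225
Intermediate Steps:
t(S, v) = 5 + S + v
h = -35 (h = ((5 + 1 - 3) + 4)*(-5) = (3 + 4)*(-5) = 7*(-5) = -35)
C(Y) = 0
(h + C(-1))² = (-35 + 0)² = (-35)² = 1225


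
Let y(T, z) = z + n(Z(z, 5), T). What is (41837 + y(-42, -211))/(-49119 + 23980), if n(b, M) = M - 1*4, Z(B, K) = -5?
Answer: -41580/25139 ≈ -1.6540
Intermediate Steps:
n(b, M) = -4 + M (n(b, M) = M - 4 = -4 + M)
y(T, z) = -4 + T + z (y(T, z) = z + (-4 + T) = -4 + T + z)
(41837 + y(-42, -211))/(-49119 + 23980) = (41837 + (-4 - 42 - 211))/(-49119 + 23980) = (41837 - 257)/(-25139) = 41580*(-1/25139) = -41580/25139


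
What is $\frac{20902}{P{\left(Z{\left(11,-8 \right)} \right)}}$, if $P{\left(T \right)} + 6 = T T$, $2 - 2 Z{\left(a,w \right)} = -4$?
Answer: $\frac{20902}{3} \approx 6967.3$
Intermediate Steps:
$Z{\left(a,w \right)} = 3$ ($Z{\left(a,w \right)} = 1 - -2 = 1 + 2 = 3$)
$P{\left(T \right)} = -6 + T^{2}$ ($P{\left(T \right)} = -6 + T T = -6 + T^{2}$)
$\frac{20902}{P{\left(Z{\left(11,-8 \right)} \right)}} = \frac{20902}{-6 + 3^{2}} = \frac{20902}{-6 + 9} = \frac{20902}{3}$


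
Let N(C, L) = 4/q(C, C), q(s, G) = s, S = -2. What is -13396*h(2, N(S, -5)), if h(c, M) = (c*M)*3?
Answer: 160752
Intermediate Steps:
N(C, L) = 4/C
h(c, M) = 3*M*c (h(c, M) = (M*c)*3 = 3*M*c)
-13396*h(2, N(S, -5)) = -40188*4/(-2)*2 = -40188*4*(-1/2)*2 = -40188*(-2)*2 = -13396*(-12) = 160752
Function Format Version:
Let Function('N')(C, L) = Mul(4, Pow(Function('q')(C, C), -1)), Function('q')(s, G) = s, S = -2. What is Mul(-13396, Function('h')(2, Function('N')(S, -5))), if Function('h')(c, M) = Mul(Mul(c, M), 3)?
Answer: 160752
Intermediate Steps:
Function('N')(C, L) = Mul(4, Pow(C, -1))
Function('h')(c, M) = Mul(3, M, c) (Function('h')(c, M) = Mul(Mul(M, c), 3) = Mul(3, M, c))
Mul(-13396, Function('h')(2, Function('N')(S, -5))) = Mul(-13396, Mul(3, Mul(4, Pow(-2, -1)), 2)) = Mul(-13396, Mul(3, Mul(4, Rational(-1, 2)), 2)) = Mul(-13396, Mul(3, -2, 2)) = Mul(-13396, -12) = 160752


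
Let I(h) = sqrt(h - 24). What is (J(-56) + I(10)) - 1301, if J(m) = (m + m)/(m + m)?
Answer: -1300 + I*sqrt(14) ≈ -1300.0 + 3.7417*I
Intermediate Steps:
I(h) = sqrt(-24 + h)
J(m) = 1 (J(m) = (2*m)/((2*m)) = (2*m)*(1/(2*m)) = 1)
(J(-56) + I(10)) - 1301 = (1 + sqrt(-24 + 10)) - 1301 = (1 + sqrt(-14)) - 1301 = (1 + I*sqrt(14)) - 1301 = -1300 + I*sqrt(14)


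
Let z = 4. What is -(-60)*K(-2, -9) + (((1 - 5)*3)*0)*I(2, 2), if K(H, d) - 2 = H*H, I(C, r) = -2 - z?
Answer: 360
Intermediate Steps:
I(C, r) = -6 (I(C, r) = -2 - 1*4 = -2 - 4 = -6)
K(H, d) = 2 + H² (K(H, d) = 2 + H*H = 2 + H²)
-(-60)*K(-2, -9) + (((1 - 5)*3)*0)*I(2, 2) = -(-60)*(2 + (-2)²) + (((1 - 5)*3)*0)*(-6) = -(-60)*(2 + 4) + (-4*3*0)*(-6) = -(-60)*6 - 12*0*(-6) = -60*(-6) + 0*(-6) = 360 + 0 = 360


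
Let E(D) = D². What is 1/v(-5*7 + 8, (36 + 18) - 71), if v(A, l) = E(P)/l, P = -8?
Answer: -17/64 ≈ -0.26563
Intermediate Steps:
v(A, l) = 64/l (v(A, l) = (-8)²/l = 64/l)
1/v(-5*7 + 8, (36 + 18) - 71) = 1/(64/((36 + 18) - 71)) = 1/(64/(54 - 71)) = 1/(64/(-17)) = 1/(64*(-1/17)) = 1/(-64/17) = -17/64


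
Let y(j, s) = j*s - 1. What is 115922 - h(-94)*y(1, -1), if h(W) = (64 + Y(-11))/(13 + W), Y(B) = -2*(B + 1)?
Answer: 3129838/27 ≈ 1.1592e+5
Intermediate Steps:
Y(B) = -2 - 2*B (Y(B) = -2*(1 + B) = -2 - 2*B)
h(W) = 84/(13 + W) (h(W) = (64 + (-2 - 2*(-11)))/(13 + W) = (64 + (-2 + 22))/(13 + W) = (64 + 20)/(13 + W) = 84/(13 + W))
y(j, s) = -1 + j*s
115922 - h(-94)*y(1, -1) = 115922 - 84/(13 - 94)*(-1 + 1*(-1)) = 115922 - 84/(-81)*(-1 - 1) = 115922 - 84*(-1/81)*(-2) = 115922 - (-28)*(-2)/27 = 115922 - 1*56/27 = 115922 - 56/27 = 3129838/27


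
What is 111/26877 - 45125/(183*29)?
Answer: -404078516/47545413 ≈ -8.4988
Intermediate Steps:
111/26877 - 45125/(183*29) = 111*(1/26877) - 45125/5307 = 37/8959 - 45125*1/5307 = 37/8959 - 45125/5307 = -404078516/47545413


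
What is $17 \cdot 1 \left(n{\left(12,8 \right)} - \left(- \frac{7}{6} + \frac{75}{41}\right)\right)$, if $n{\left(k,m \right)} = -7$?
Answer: $- \frac{32045}{246} \approx -130.26$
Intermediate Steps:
$17 \cdot 1 \left(n{\left(12,8 \right)} - \left(- \frac{7}{6} + \frac{75}{41}\right)\right) = 17 \cdot 1 \left(-7 - \left(- \frac{7}{6} + \frac{75}{41}\right)\right) = 17 \left(-7 - \frac{163}{246}\right) = 17 \left(- \frac{1885}{246}\right) = - \frac{32045}{246}$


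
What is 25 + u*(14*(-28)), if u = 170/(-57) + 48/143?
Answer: 8660783/8151 ≈ 1062.5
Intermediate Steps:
u = -21574/8151 (u = 170*(-1/57) + 48*(1/143) = -170/57 + 48/143 = -21574/8151 ≈ -2.6468)
25 + u*(14*(-28)) = 25 - 302036*(-28)/8151 = 25 - 21574/8151*(-392) = 25 + 8457008/8151 = 8660783/8151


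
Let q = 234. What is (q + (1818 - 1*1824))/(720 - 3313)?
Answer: -228/2593 ≈ -0.087929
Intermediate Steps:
(q + (1818 - 1*1824))/(720 - 3313) = (234 + (1818 - 1*1824))/(720 - 3313) = (234 + (1818 - 1824))/(-2593) = (234 - 6)*(-1/2593) = 228*(-1/2593) = -228/2593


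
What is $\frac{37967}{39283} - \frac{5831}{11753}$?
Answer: $\frac{31023854}{65956157} \approx 0.47037$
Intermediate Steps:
$\frac{37967}{39283} - \frac{5831}{11753} = 37967 \cdot \frac{1}{39283} - \frac{833}{1679} = \frac{37967}{39283} - \frac{833}{1679} = \frac{31023854}{65956157}$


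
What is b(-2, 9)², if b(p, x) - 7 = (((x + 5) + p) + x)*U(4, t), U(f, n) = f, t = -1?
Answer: 8281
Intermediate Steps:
b(p, x) = 27 + 4*p + 8*x (b(p, x) = 7 + (((x + 5) + p) + x)*4 = 7 + (((5 + x) + p) + x)*4 = 7 + ((5 + p + x) + x)*4 = 7 + (5 + p + 2*x)*4 = 7 + (20 + 4*p + 8*x) = 27 + 4*p + 8*x)
b(-2, 9)² = (27 + 4*(-2) + 8*9)² = (27 - 8 + 72)² = 91² = 8281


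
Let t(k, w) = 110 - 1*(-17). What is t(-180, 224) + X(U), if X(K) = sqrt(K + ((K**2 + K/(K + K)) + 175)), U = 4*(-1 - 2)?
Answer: 127 + sqrt(1230)/2 ≈ 144.54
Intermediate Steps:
t(k, w) = 127 (t(k, w) = 110 + 17 = 127)
U = -12 (U = 4*(-3) = -12)
X(K) = sqrt(351/2 + K + K**2) (X(K) = sqrt(K + ((K**2 + K/((2*K))) + 175)) = sqrt(K + ((K**2 + (1/(2*K))*K) + 175)) = sqrt(K + ((K**2 + 1/2) + 175)) = sqrt(K + ((1/2 + K**2) + 175)) = sqrt(K + (351/2 + K**2)) = sqrt(351/2 + K + K**2))
t(-180, 224) + X(U) = 127 + sqrt(702 + 4*(-12) + 4*(-12)**2)/2 = 127 + sqrt(702 - 48 + 4*144)/2 = 127 + sqrt(702 - 48 + 576)/2 = 127 + sqrt(1230)/2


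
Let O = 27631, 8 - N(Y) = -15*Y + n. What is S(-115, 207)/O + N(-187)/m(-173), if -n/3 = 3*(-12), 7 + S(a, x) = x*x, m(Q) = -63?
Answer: 11852443/248679 ≈ 47.662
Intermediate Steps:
S(a, x) = -7 + x**2 (S(a, x) = -7 + x*x = -7 + x**2)
n = 108 (n = -9*(-12) = -3*(-36) = 108)
N(Y) = -100 + 15*Y (N(Y) = 8 - (-15*Y + 108) = 8 - (108 - 15*Y) = 8 + (-108 + 15*Y) = -100 + 15*Y)
S(-115, 207)/O + N(-187)/m(-173) = (-7 + 207**2)/27631 + (-100 + 15*(-187))/(-63) = (-7 + 42849)*(1/27631) + (-100 - 2805)*(-1/63) = 42842*(1/27631) - 2905*(-1/63) = 42842/27631 + 415/9 = 11852443/248679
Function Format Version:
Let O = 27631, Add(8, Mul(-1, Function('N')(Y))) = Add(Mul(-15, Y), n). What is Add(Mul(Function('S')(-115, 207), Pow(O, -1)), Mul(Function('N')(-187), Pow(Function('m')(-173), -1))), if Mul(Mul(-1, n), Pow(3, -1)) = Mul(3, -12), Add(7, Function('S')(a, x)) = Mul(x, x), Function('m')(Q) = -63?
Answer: Rational(11852443, 248679) ≈ 47.662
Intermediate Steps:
Function('S')(a, x) = Add(-7, Pow(x, 2)) (Function('S')(a, x) = Add(-7, Mul(x, x)) = Add(-7, Pow(x, 2)))
n = 108 (n = Mul(-3, Mul(3, -12)) = Mul(-3, -36) = 108)
Function('N')(Y) = Add(-100, Mul(15, Y)) (Function('N')(Y) = Add(8, Mul(-1, Add(Mul(-15, Y), 108))) = Add(8, Mul(-1, Add(108, Mul(-15, Y)))) = Add(8, Add(-108, Mul(15, Y))) = Add(-100, Mul(15, Y)))
Add(Mul(Function('S')(-115, 207), Pow(O, -1)), Mul(Function('N')(-187), Pow(Function('m')(-173), -1))) = Add(Mul(Add(-7, Pow(207, 2)), Pow(27631, -1)), Mul(Add(-100, Mul(15, -187)), Pow(-63, -1))) = Add(Mul(Add(-7, 42849), Rational(1, 27631)), Mul(Add(-100, -2805), Rational(-1, 63))) = Add(Mul(42842, Rational(1, 27631)), Mul(-2905, Rational(-1, 63))) = Add(Rational(42842, 27631), Rational(415, 9)) = Rational(11852443, 248679)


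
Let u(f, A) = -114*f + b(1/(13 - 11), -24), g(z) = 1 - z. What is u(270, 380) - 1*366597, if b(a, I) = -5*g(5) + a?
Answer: -794713/2 ≈ -3.9736e+5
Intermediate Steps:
b(a, I) = 20 + a (b(a, I) = -5*(1 - 1*5) + a = -5*(1 - 5) + a = -5*(-4) + a = 20 + a)
u(f, A) = 41/2 - 114*f (u(f, A) = -114*f + (20 + 1/(13 - 11)) = -114*f + (20 + 1/2) = -114*f + (20 + ½) = -114*f + 41/2 = 41/2 - 114*f)
u(270, 380) - 1*366597 = (41/2 - 114*270) - 1*366597 = (41/2 - 30780) - 366597 = -61519/2 - 366597 = -794713/2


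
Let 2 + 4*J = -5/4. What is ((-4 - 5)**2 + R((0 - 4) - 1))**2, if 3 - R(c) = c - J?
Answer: 1990921/256 ≈ 7777.0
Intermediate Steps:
J = -13/16 (J = -1/2 + (-5/4)/4 = -1/2 + (-5*1/4)/4 = -1/2 + (1/4)*(-5/4) = -1/2 - 5/16 = -13/16 ≈ -0.81250)
R(c) = 35/16 - c (R(c) = 3 - (c - 1*(-13/16)) = 3 - (c + 13/16) = 3 - (13/16 + c) = 3 + (-13/16 - c) = 35/16 - c)
((-4 - 5)**2 + R((0 - 4) - 1))**2 = ((-4 - 5)**2 + (35/16 - ((0 - 4) - 1)))**2 = ((-9)**2 + (35/16 - (-4 - 1)))**2 = (81 + (35/16 - 1*(-5)))**2 = (81 + (35/16 + 5))**2 = (81 + 115/16)**2 = (1411/16)**2 = 1990921/256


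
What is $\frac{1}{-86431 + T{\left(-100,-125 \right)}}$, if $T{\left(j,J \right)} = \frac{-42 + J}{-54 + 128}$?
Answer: $- \frac{74}{6396061} \approx -1.157 \cdot 10^{-5}$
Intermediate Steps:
$T{\left(j,J \right)} = - \frac{21}{37} + \frac{J}{74}$ ($T{\left(j,J \right)} = \frac{-42 + J}{74} = \left(-42 + J\right) \frac{1}{74} = - \frac{21}{37} + \frac{J}{74}$)
$\frac{1}{-86431 + T{\left(-100,-125 \right)}} = \frac{1}{-86431 + \left(- \frac{21}{37} + \frac{1}{74} \left(-125\right)\right)} = \frac{1}{-86431 - \frac{167}{74}} = \frac{1}{- \frac{6396061}{74}} = - \frac{74}{6396061}$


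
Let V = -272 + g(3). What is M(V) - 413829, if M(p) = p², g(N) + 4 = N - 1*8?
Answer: -334868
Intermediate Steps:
g(N) = -12 + N (g(N) = -4 + (N - 1*8) = -4 + (N - 8) = -4 + (-8 + N) = -12 + N)
V = -281 (V = -272 + (-12 + 3) = -272 - 9 = -281)
M(V) - 413829 = (-281)² - 413829 = 78961 - 413829 = -334868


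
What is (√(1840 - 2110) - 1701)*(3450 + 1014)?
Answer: -7593264 + 13392*I*√30 ≈ -7.5933e+6 + 73351.0*I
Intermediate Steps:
(√(1840 - 2110) - 1701)*(3450 + 1014) = (√(-270) - 1701)*4464 = (3*I*√30 - 1701)*4464 = (-1701 + 3*I*√30)*4464 = -7593264 + 13392*I*√30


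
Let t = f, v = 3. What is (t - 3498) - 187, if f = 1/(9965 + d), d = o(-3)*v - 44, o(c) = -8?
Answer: -36470444/9897 ≈ -3685.0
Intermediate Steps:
d = -68 (d = -8*3 - 44 = -24 - 44 = -68)
f = 1/9897 (f = 1/(9965 - 68) = 1/9897 ≈ 0.00010104)
t = 1/9897 ≈ 0.00010104
(t - 3498) - 187 = (1/9897 - 3498) - 187 = -34619705/9897 - 187 = -36470444/9897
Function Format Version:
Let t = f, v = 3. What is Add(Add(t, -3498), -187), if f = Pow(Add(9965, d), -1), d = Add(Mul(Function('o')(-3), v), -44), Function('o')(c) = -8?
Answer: Rational(-36470444, 9897) ≈ -3685.0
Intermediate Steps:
d = -68 (d = Add(Mul(-8, 3), -44) = Add(-24, -44) = -68)
f = Rational(1, 9897) (f = Pow(Add(9965, -68), -1) = Pow(9897, -1) = Rational(1, 9897) ≈ 0.00010104)
t = Rational(1, 9897) ≈ 0.00010104
Add(Add(t, -3498), -187) = Add(Add(Rational(1, 9897), -3498), -187) = Add(Rational(-34619705, 9897), -187) = Rational(-36470444, 9897)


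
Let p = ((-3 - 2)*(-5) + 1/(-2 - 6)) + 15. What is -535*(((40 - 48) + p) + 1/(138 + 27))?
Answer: -4502881/264 ≈ -17056.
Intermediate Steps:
p = 319/8 (p = (-5*(-5) + 1/(-8)) + 15 = (25 - ⅛) + 15 = 199/8 + 15 = 319/8 ≈ 39.875)
-535*(((40 - 48) + p) + 1/(138 + 27)) = -535*(((40 - 48) + 319/8) + 1/(138 + 27)) = -535*((-8 + 319/8) + 1/165) = -535*(255/8 + 1/165) = -535*42083/1320 = -4502881/264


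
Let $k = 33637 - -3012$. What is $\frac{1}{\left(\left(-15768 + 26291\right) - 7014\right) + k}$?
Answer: $\frac{1}{40158} \approx 2.4902 \cdot 10^{-5}$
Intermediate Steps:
$k = 36649$ ($k = 33637 + 3012 = 36649$)
$\frac{1}{\left(\left(-15768 + 26291\right) - 7014\right) + k} = \frac{1}{\left(\left(-15768 + 26291\right) - 7014\right) + 36649} = \frac{1}{\left(10523 - 7014\right) + 36649} = \frac{1}{3509 + 36649} = \frac{1}{40158}$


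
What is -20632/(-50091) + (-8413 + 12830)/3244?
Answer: 288182155/162495204 ≈ 1.7735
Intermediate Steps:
-20632/(-50091) + (-8413 + 12830)/3244 = -20632*(-1/50091) + 4417*(1/3244) = 20632/50091 + 4417/3244 = 288182155/162495204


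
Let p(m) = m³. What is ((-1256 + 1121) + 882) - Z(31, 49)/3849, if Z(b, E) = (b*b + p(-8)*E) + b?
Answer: 966433/1283 ≈ 753.26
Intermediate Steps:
Z(b, E) = b + b² - 512*E (Z(b, E) = (b*b + (-8)³*E) + b = (b² - 512*E) + b = b + b² - 512*E)
((-1256 + 1121) + 882) - Z(31, 49)/3849 = ((-1256 + 1121) + 882) - (31 + 31² - 512*49)/3849 = (-135 + 882) - (31 + 961 - 25088)/3849 = 747 - (-24096)/3849 = 747 - 1*(-8032/1283) = 747 + 8032/1283 = 966433/1283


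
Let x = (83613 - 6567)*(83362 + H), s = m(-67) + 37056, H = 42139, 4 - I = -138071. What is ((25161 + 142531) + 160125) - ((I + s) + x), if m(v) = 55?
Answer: -9669197415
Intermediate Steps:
I = 138075 (I = 4 - 1*(-138071) = 4 + 138071 = 138075)
s = 37111 (s = 55 + 37056 = 37111)
x = 9669350046 (x = (83613 - 6567)*(83362 + 42139) = 77046*125501 = 9669350046)
((25161 + 142531) + 160125) - ((I + s) + x) = ((25161 + 142531) + 160125) - ((138075 + 37111) + 9669350046) = (167692 + 160125) - (175186 + 9669350046) = 327817 - 1*9669525232 = 327817 - 9669525232 = -9669197415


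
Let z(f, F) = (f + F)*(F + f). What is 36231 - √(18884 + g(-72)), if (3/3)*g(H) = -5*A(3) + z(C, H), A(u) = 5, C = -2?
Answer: 36231 - √24335 ≈ 36075.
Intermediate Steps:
z(f, F) = (F + f)² (z(f, F) = (F + f)*(F + f) = (F + f)²)
g(H) = -25 + (-2 + H)² (g(H) = -5*5 + (H - 2)² = -25 + (-2 + H)²)
36231 - √(18884 + g(-72)) = 36231 - √(18884 + (-25 + (-2 - 72)²)) = 36231 - √(18884 + (-25 + (-74)²)) = 36231 - √(18884 + (-25 + 5476)) = 36231 - √(18884 + 5451) = 36231 - √24335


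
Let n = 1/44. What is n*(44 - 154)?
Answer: -5/2 ≈ -2.5000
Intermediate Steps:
n = 1/44 ≈ 0.022727
n*(44 - 154) = (44 - 154)/44 = (1/44)*(-110) = -5/2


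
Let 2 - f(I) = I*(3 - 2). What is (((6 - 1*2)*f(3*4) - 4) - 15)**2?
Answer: 3481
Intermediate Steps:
f(I) = 2 - I (f(I) = 2 - I*(3 - 2) = 2 - I)
(((6 - 1*2)*f(3*4) - 4) - 15)**2 = (((6 - 1*2)*(2 - 3*4) - 4) - 15)**2 = (((6 - 2)*(2 - 1*12) - 4) - 15)**2 = ((4*(2 - 12) - 4) - 15)**2 = ((4*(-10) - 4) - 15)**2 = ((-40 - 4) - 15)**2 = (-44 - 15)**2 = (-59)**2 = 3481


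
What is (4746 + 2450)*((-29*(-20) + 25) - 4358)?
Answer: -27006588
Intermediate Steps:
(4746 + 2450)*((-29*(-20) + 25) - 4358) = 7196*((580 + 25) - 4358) = 7196*(605 - 4358) = 7196*(-3753) = -27006588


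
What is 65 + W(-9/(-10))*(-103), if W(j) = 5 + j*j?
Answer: -53343/100 ≈ -533.43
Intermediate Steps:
W(j) = 5 + j²
65 + W(-9/(-10))*(-103) = 65 + (5 + (-9/(-10))²)*(-103) = 65 + (5 + (-9*(-⅒))²)*(-103) = 65 + (5 + (9/10)²)*(-103) = 65 + (5 + 81/100)*(-103) = 65 + (581/100)*(-103) = 65 - 59843/100 = -53343/100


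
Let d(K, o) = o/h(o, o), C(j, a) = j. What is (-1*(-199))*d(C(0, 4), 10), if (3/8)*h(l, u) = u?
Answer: 597/8 ≈ 74.625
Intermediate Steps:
h(l, u) = 8*u/3
d(K, o) = 3/8 (d(K, o) = o/((8*o/3)) = o*(3/(8*o)) = 3/8)
(-1*(-199))*d(C(0, 4), 10) = -1*(-199)*(3/8) = 199*(3/8) = 597/8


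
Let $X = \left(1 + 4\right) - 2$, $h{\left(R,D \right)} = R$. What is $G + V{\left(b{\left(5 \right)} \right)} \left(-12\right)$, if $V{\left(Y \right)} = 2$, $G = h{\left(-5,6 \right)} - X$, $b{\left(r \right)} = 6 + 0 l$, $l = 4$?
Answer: $-32$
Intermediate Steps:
$X = 3$ ($X = 5 - 2 = 3$)
$b{\left(r \right)} = 6$ ($b{\left(r \right)} = 6 + 0 \cdot 4 = 6 + 0 = 6$)
$G = -8$ ($G = -5 - 3 = -8$)
$G + V{\left(b{\left(5 \right)} \right)} \left(-12\right) = -8 + 2 \left(-12\right) = -8 - 24 = -32$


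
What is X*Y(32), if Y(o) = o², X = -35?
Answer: -35840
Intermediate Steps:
X*Y(32) = -35*32² = -35*1024 = -35840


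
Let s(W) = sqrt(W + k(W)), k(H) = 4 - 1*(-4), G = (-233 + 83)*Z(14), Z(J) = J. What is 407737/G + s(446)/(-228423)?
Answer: -407737/2100 - sqrt(454)/228423 ≈ -194.16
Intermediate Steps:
G = -2100 (G = (-233 + 83)*14 = -150*14 = -2100)
k(H) = 8 (k(H) = 4 + 4 = 8)
s(W) = sqrt(8 + W) (s(W) = sqrt(W + 8) = sqrt(8 + W))
407737/G + s(446)/(-228423) = 407737/(-2100) + sqrt(8 + 446)/(-228423) = 407737*(-1/2100) + sqrt(454)*(-1/228423) = -407737/2100 - sqrt(454)/228423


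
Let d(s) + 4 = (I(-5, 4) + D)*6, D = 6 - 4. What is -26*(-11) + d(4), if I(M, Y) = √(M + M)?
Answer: 294 + 6*I*√10 ≈ 294.0 + 18.974*I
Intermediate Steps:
I(M, Y) = √2*√M (I(M, Y) = √(2*M) = √2*√M)
D = 2
d(s) = 8 + 6*I*√10 (d(s) = -4 + (√2*√(-5) + 2)*6 = -4 + (√2*(I*√5) + 2)*6 = -4 + (I*√10 + 2)*6 = -4 + (2 + I*√10)*6 = -4 + (12 + 6*I*√10) = 8 + 6*I*√10)
-26*(-11) + d(4) = -26*(-11) + (8 + 6*I*√10) = 286 + (8 + 6*I*√10) = 294 + 6*I*√10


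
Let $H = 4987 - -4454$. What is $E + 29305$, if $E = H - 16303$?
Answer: $22443$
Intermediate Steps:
$H = 9441$ ($H = 4987 + 4454 = 9441$)
$E = -6862$ ($E = 9441 - 16303 = -6862$)
$E + 29305 = -6862 + 29305 = 22443$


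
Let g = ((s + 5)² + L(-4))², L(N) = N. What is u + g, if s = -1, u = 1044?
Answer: 1188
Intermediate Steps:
g = 144 (g = ((-1 + 5)² - 4)² = (4² - 4)² = (16 - 4)² = 12² = 144)
u + g = 1044 + 144 = 1188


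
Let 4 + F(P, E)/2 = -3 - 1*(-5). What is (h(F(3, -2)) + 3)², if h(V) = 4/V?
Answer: 4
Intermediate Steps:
F(P, E) = -4 (F(P, E) = -8 + 2*(-3 - 1*(-5)) = -8 + 2*(-3 + 5) = -8 + 2*2 = -8 + 4 = -4)
(h(F(3, -2)) + 3)² = (4/(-4) + 3)² = (4*(-¼) + 3)² = (-1 + 3)² = 2² = 4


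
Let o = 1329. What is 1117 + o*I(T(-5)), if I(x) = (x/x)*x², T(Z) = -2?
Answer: 6433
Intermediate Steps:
I(x) = x² (I(x) = 1*x² = x²)
1117 + o*I(T(-5)) = 1117 + 1329*(-2)² = 1117 + 1329*4 = 1117 + 5316 = 6433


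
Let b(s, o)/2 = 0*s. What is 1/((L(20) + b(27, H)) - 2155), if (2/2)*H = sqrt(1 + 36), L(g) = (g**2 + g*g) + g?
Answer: -1/1335 ≈ -0.00074906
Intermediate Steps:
L(g) = g + 2*g**2 (L(g) = (g**2 + g**2) + g = 2*g**2 + g = g + 2*g**2)
H = sqrt(37) (H = sqrt(1 + 36) = sqrt(37) ≈ 6.0828)
b(s, o) = 0 (b(s, o) = 2*(0*s) = 2*0 = 0)
1/((L(20) + b(27, H)) - 2155) = 1/((20*(1 + 2*20) + 0) - 2155) = 1/((20*(1 + 40) + 0) - 2155) = 1/((20*41 + 0) - 2155) = 1/((820 + 0) - 2155) = 1/(820 - 2155) = 1/(-1335) = -1/1335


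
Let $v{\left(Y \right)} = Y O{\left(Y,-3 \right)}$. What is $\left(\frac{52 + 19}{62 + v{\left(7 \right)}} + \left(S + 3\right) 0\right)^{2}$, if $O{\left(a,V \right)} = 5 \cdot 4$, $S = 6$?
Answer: $\frac{5041}{40804} \approx 0.12354$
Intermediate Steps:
$O{\left(a,V \right)} = 20$
$v{\left(Y \right)} = 20 Y$ ($v{\left(Y \right)} = Y 20 = 20 Y$)
$\left(\frac{52 + 19}{62 + v{\left(7 \right)}} + \left(S + 3\right) 0\right)^{2} = \left(\frac{52 + 19}{62 + 20 \cdot 7} + \left(6 + 3\right) 0\right)^{2} = \left(\frac{71}{62 + 140} + 9 \cdot 0\right)^{2} = \left(\frac{71}{202} + 0\right)^{2} = \left(\frac{71}{202}\right)^{2} = \frac{5041}{40804}$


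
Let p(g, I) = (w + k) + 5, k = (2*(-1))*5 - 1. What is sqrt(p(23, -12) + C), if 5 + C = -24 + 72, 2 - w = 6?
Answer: sqrt(33) ≈ 5.7446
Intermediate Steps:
w = -4 (w = 2 - 1*6 = 2 - 6 = -4)
C = 43 (C = -5 + (-24 + 72) = -5 + 48 = 43)
k = -11 (k = -2*5 - 1 = -10 - 1 = -11)
p(g, I) = -10 (p(g, I) = (-4 - 11) + 5 = -15 + 5 = -10)
sqrt(p(23, -12) + C) = sqrt(-10 + 43) = sqrt(33)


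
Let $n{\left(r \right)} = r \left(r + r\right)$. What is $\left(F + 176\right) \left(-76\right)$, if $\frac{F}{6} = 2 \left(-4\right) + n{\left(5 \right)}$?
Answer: $-32528$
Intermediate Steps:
$n{\left(r \right)} = 2 r^{2}$ ($n{\left(r \right)} = r 2 r = 2 r^{2}$)
$F = 252$ ($F = 6 \left(2 \left(-4\right) + 2 \cdot 5^{2}\right) = 6 \left(-8 + 2 \cdot 25\right) = 6 \left(-8 + 50\right) = 6 \cdot 42 = 252$)
$\left(F + 176\right) \left(-76\right) = \left(252 + 176\right) \left(-76\right) = 428 \left(-76\right) = -32528$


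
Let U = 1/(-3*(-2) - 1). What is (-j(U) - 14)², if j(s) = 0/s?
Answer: 196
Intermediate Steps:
U = ⅕ (U = 1/(6 - 1) = 1/5 = ⅕ ≈ 0.20000)
j(s) = 0
(-j(U) - 14)² = (-1*0 - 14)² = (0 - 14)² = (-14)² = 196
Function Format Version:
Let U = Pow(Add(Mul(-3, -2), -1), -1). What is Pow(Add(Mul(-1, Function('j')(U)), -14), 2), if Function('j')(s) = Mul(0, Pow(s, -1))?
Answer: 196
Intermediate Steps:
U = Rational(1, 5) (U = Pow(Add(6, -1), -1) = Pow(5, -1) = Rational(1, 5) ≈ 0.20000)
Function('j')(s) = 0
Pow(Add(Mul(-1, Function('j')(U)), -14), 2) = Pow(Add(Mul(-1, 0), -14), 2) = Pow(Add(0, -14), 2) = Pow(-14, 2) = 196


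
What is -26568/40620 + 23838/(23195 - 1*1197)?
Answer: 15994029/37231615 ≈ 0.42958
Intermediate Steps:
-26568/40620 + 23838/(23195 - 1*1197) = -26568*1/40620 + 23838/(23195 - 1197) = -2214/3385 + 23838/21998 = -2214/3385 + 23838*(1/21998) = -2214/3385 + 11919/10999 = 15994029/37231615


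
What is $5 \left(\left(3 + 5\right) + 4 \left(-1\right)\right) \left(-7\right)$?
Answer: $-140$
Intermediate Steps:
$5 \left(\left(3 + 5\right) + 4 \left(-1\right)\right) \left(-7\right) = 5 \left(8 - 4\right) \left(-7\right) = 5 \cdot 4 \left(-7\right) = 20 \left(-7\right) = -140$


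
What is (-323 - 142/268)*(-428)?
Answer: 9277542/67 ≈ 1.3847e+5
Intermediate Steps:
(-323 - 142/268)*(-428) = (-323 - 142*1/268)*(-428) = (-323 - 71/134)*(-428) = -43353/134*(-428) = 9277542/67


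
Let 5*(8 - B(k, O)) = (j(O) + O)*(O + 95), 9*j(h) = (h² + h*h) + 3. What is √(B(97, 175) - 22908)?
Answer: 2*I*√99967 ≈ 632.35*I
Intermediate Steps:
j(h) = ⅓ + 2*h²/9 (j(h) = ((h² + h*h) + 3)/9 = ((h² + h²) + 3)/9 = (2*h² + 3)/9 = (3 + 2*h²)/9 = ⅓ + 2*h²/9)
B(k, O) = 8 - (95 + O)*(⅓ + O + 2*O²/9)/5 (B(k, O) = 8 - ((⅓ + 2*O²/9) + O)*(O + 95)/5 = 8 - (⅓ + O + 2*O²/9)*(95 + O)/5 = 8 - (95 + O)*(⅓ + O + 2*O²/9)/5)
√(B(97, 175) - 22908) = √((5/3 - 286/15*175 - 199/45*175² - 2/45*175³) - 22908) = √((5/3 - 10010/3 - 199/45*30625 - 2/45*5359375) - 22908) = √((5/3 - 10010/3 - 1218875/9 - 2143750/9) - 22908) = √(-376960 - 22908) = √(-399868) = 2*I*√99967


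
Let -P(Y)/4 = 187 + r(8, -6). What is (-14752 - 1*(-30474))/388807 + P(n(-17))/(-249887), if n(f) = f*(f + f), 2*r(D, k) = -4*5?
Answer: 4203998770/97157814809 ≈ 0.043270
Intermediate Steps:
r(D, k) = -10 (r(D, k) = (-4*5)/2 = (½)*(-20) = -10)
n(f) = 2*f² (n(f) = f*(2*f) = 2*f²)
P(Y) = -708 (P(Y) = -4*(187 - 10) = -4*177 = -708)
(-14752 - 1*(-30474))/388807 + P(n(-17))/(-249887) = (-14752 - 1*(-30474))/388807 - 708/(-249887) = (-14752 + 30474)*(1/388807) - 708*(-1/249887) = 15722*(1/388807) + 708/249887 = 15722/388807 + 708/249887 = 4203998770/97157814809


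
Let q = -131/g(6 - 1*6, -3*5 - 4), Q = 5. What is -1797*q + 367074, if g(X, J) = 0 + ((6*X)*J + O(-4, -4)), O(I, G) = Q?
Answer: 2070777/5 ≈ 4.1416e+5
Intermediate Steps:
O(I, G) = 5
g(X, J) = 5 + 6*J*X (g(X, J) = 0 + ((6*X)*J + 5) = 0 + (6*J*X + 5) = 0 + (5 + 6*J*X) = 5 + 6*J*X)
q = -131/5 (q = -131/(5 + 6*(-3*5 - 4)*(6 - 1*6)) = -131/(5 + 6*(-15 - 4)*(6 - 6)) = -131/(5 + 6*(-19)*0) = -131/(5 + 0) = -131/5 ≈ -26.200)
-1797*q + 367074 = -1797*(-131/5) + 367074 = 235407/5 + 367074 = 2070777/5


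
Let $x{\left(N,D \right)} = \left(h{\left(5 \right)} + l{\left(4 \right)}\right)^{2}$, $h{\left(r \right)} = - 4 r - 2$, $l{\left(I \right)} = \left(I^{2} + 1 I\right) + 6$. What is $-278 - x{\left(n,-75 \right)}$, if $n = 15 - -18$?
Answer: $-294$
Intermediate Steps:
$n = 33$ ($n = 15 + 18 = 33$)
$l{\left(I \right)} = 6 + I + I^{2}$ ($l{\left(I \right)} = \left(I^{2} + I\right) + 6 = \left(I + I^{2}\right) + 6 = 6 + I + I^{2}$)
$h{\left(r \right)} = -2 - 4 r$
$x{\left(N,D \right)} = 16$ ($x{\left(N,D \right)} = \left(\left(-2 - 20\right) + \left(6 + 4 + 4^{2}\right)\right)^{2} = \left(\left(-2 - 20\right) + \left(6 + 4 + 16\right)\right)^{2} = \left(-22 + 26\right)^{2} = 4^{2} = 16$)
$-278 - x{\left(n,-75 \right)} = -278 - 16 = -294$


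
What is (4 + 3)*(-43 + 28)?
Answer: -105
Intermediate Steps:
(4 + 3)*(-43 + 28) = 7*(-15) = -105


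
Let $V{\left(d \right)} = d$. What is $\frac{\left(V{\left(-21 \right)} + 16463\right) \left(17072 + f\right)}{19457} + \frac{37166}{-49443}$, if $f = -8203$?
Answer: $\frac{7209257738552}{962012451} \approx 7493.9$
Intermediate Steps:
$\frac{\left(V{\left(-21 \right)} + 16463\right) \left(17072 + f\right)}{19457} + \frac{37166}{-49443} = \frac{\left(-21 + 16463\right) \left(17072 - 8203\right)}{19457} + \frac{37166}{-49443} = 16442 \cdot 8869 \cdot \frac{1}{19457} + 37166 \left(- \frac{1}{49443}\right) = 145824098 \cdot \frac{1}{19457} - \frac{37166}{49443} = \frac{145824098}{19457} - \frac{37166}{49443} = \frac{7209257738552}{962012451}$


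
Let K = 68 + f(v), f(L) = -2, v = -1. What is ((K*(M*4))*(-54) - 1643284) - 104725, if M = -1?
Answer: -1733753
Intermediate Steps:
K = 66 (K = 68 - 2 = 66)
((K*(M*4))*(-54) - 1643284) - 104725 = ((66*(-1*4))*(-54) - 1643284) - 104725 = ((66*(-4))*(-54) - 1643284) - 104725 = (-264*(-54) - 1643284) - 104725 = (14256 - 1643284) - 104725 = -1629028 - 104725 = -1733753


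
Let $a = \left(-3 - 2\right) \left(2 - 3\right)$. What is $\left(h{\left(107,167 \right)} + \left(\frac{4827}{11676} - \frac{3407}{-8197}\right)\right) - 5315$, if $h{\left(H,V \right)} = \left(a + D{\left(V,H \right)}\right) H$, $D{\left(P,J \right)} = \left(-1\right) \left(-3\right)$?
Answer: $- \frac{20318256757}{4557532} \approx -4458.2$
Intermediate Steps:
$D{\left(P,J \right)} = 3$
$a = 5$ ($a = \left(-5\right) \left(-1\right) = 5$)
$h{\left(H,V \right)} = 8 H$ ($h{\left(H,V \right)} = \left(5 + 3\right) H = 8 H$)
$\left(h{\left(107,167 \right)} + \left(\frac{4827}{11676} - \frac{3407}{-8197}\right)\right) - 5315 = \left(8 \cdot 107 + \left(\frac{4827}{11676} - \frac{3407}{-8197}\right)\right) - 5315 = \left(856 + \left(4827 \cdot \frac{1}{11676} - - \frac{3407}{8197}\right)\right) - 5315 = \left(856 + \left(\frac{1609}{3892} + \frac{3407}{8197}\right)\right) - 5315 = \left(856 + \frac{3778431}{4557532}\right) - 5315 = \frac{3905025823}{4557532} - 5315 = - \frac{20318256757}{4557532}$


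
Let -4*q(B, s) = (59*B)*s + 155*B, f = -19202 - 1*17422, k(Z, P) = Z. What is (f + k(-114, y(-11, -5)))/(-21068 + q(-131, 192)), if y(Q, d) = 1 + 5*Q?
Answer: -146952/1420001 ≈ -0.10349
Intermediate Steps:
f = -36624 (f = -19202 - 17422 = -36624)
q(B, s) = -155*B/4 - 59*B*s/4 (q(B, s) = -((59*B)*s + 155*B)/4 = -(59*B*s + 155*B)/4 = -(155*B + 59*B*s)/4 = -155*B/4 - 59*B*s/4)
(f + k(-114, y(-11, -5)))/(-21068 + q(-131, 192)) = (-36624 - 114)/(-21068 - 1/4*(-131)*(155 + 59*192)) = -36738/(-21068 - 1/4*(-131)*(155 + 11328)) = -36738/(-21068 - 1/4*(-131)*11483) = -36738/(-21068 + 1504273/4) = -36738/1420001/4 = -36738*4/1420001 = -146952/1420001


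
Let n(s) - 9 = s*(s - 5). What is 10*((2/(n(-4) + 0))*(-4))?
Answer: -16/9 ≈ -1.7778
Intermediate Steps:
n(s) = 9 + s*(-5 + s) (n(s) = 9 + s*(s - 5) = 9 + s*(-5 + s))
10*((2/(n(-4) + 0))*(-4)) = 10*((2/((9 + (-4)**2 - 5*(-4)) + 0))*(-4)) = 10*((2/((9 + 16 + 20) + 0))*(-4)) = 10*((2/(45 + 0))*(-4)) = 10*((2/45)*(-4)) = 10*(-8/45) = -16/9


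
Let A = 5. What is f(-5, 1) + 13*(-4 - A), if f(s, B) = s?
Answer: -122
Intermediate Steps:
f(-5, 1) + 13*(-4 - A) = -5 + 13*(-4 - 1*5) = -5 + 13*(-4 - 5) = -5 + 13*(-9) = -5 - 117 = -122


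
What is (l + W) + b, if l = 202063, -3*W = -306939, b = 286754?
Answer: 591130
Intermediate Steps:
W = 102313 (W = -⅓*(-306939) = 102313)
(l + W) + b = (202063 + 102313) + 286754 = 304376 + 286754 = 591130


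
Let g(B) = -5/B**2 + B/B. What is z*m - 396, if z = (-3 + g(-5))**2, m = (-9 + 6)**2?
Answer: -8811/25 ≈ -352.44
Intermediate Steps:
m = 9 (m = (-3)**2 = 9)
g(B) = 1 - 5/B**2 (g(B) = -5/B**2 + 1 = 1 - 5/B**2)
z = 121/25 (z = (-3 + (1 - 5/(-5)**2))**2 = (-3 + (1 - 5*1/25))**2 = (-3 + (1 - 1/5))**2 = (-3 + 4/5)**2 = (-11/5)**2 = 121/25 ≈ 4.8400)
z*m - 396 = (121/25)*9 - 396 = 1089/25 - 396 = -8811/25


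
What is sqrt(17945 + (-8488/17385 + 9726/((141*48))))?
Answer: sqrt(191704149493515330)/3268380 ≈ 133.96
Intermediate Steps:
sqrt(17945 + (-8488/17385 + 9726/((141*48)))) = sqrt(17945 + (-8488*1/17385 + 9726/6768)) = sqrt(17945 + (-8488/17385 + 9726*(1/6768))) = sqrt(17945 + (-8488/17385 + 1621/1128)) = sqrt(17945 + 6202207/6536760) = sqrt(117308360407/6536760) = sqrt(191704149493515330)/3268380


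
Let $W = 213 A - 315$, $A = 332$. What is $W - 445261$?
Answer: $-374860$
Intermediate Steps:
$W = 70401$ ($W = 213 \cdot 332 - 315 = 70716 - 315 = 70401$)
$W - 445261 = 70401 - 445261 = -374860$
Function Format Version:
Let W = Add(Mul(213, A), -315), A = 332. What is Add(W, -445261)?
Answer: -374860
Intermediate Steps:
W = 70401 (W = Add(Mul(213, 332), -315) = Add(70716, -315) = 70401)
Add(W, -445261) = Add(70401, -445261) = -374860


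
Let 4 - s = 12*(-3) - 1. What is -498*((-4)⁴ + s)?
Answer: -147906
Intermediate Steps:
s = 41 (s = 4 - (12*(-3) - 1) = 4 - (-36 - 1) = 4 - 1*(-37) = 4 + 37 = 41)
-498*((-4)⁴ + s) = -498*((-4)⁴ + 41) = -498*(256 + 41) = -498*297 = -147906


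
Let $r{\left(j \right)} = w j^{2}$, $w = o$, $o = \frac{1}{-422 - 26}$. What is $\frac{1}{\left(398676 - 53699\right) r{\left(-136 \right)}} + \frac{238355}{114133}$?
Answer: $\frac{1250715796336}{598888006471} \approx 2.0884$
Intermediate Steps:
$o = - \frac{1}{448}$ ($o = \frac{1}{-448} = - \frac{1}{448} \approx -0.0022321$)
$w = - \frac{1}{448} \approx -0.0022321$
$r{\left(j \right)} = - \frac{j^{2}}{448}$
$\frac{1}{\left(398676 - 53699\right) r{\left(-136 \right)}} + \frac{238355}{114133} = \frac{1}{\left(398676 - 53699\right) \left(- \frac{\left(-136\right)^{2}}{448}\right)} + \frac{238355}{114133} = \frac{1}{344977 \left(\left(- \frac{1}{448}\right) 18496\right)} + 238355 \cdot \frac{1}{114133} = \frac{1}{344977 \left(- \frac{289}{7}\right)} + \frac{12545}{6007} = \frac{1}{344977} \left(- \frac{7}{289}\right) + \frac{12545}{6007} = - \frac{7}{99698353} + \frac{12545}{6007} = \frac{1250715796336}{598888006471}$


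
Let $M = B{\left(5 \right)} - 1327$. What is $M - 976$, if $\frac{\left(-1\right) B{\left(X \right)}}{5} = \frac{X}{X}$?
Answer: $-2308$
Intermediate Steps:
$B{\left(X \right)} = -5$ ($B{\left(X \right)} = - 5 \frac{X}{X} = \left(-5\right) 1 = -5$)
$M = -1332$ ($M = -5 - 1327 = -1332$)
$M - 976 = -1332 - 976 = -2308$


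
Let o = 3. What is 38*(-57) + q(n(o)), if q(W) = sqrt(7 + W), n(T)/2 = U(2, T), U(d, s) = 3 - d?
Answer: -2163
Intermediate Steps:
n(T) = 2 (n(T) = 2*(3 - 1*2) = 2*(3 - 2) = 2*1 = 2)
38*(-57) + q(n(o)) = 38*(-57) + sqrt(7 + 2) = -2166 + sqrt(9) = -2166 + 3 = -2163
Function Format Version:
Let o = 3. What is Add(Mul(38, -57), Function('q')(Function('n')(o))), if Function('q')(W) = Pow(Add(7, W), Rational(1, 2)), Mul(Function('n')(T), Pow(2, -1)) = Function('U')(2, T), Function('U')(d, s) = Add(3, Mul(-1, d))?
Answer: -2163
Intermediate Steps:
Function('n')(T) = 2 (Function('n')(T) = Mul(2, Add(3, Mul(-1, 2))) = Mul(2, Add(3, -2)) = Mul(2, 1) = 2)
Add(Mul(38, -57), Function('q')(Function('n')(o))) = Add(Mul(38, -57), Pow(Add(7, 2), Rational(1, 2))) = Add(-2166, Pow(9, Rational(1, 2))) = Add(-2166, 3) = -2163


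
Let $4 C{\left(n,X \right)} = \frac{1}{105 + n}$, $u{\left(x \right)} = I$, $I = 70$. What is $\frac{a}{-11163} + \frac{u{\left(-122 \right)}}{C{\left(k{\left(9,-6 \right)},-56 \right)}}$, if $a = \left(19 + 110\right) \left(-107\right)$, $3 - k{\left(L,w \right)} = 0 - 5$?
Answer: $\frac{117737041}{3721} \approx 31641.0$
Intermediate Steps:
$k{\left(L,w \right)} = 8$ ($k{\left(L,w \right)} = 3 - \left(0 - 5\right) = 3 - -5 = 3 + 5 = 8$)
$a = -13803$ ($a = 129 \left(-107\right) = -13803$)
$u{\left(x \right)} = 70$
$C{\left(n,X \right)} = \frac{1}{4 \left(105 + n\right)}$
$\frac{a}{-11163} + \frac{u{\left(-122 \right)}}{C{\left(k{\left(9,-6 \right)},-56 \right)}} = - \frac{13803}{-11163} + \frac{70}{\frac{1}{4} \frac{1}{105 + 8}} = \left(-13803\right) \left(- \frac{1}{11163}\right) + \frac{70}{\frac{1}{4} \cdot \frac{1}{113}} = \frac{4601}{3721} + \frac{70}{\frac{1}{4} \cdot \frac{1}{113}} = \frac{4601}{3721} + 70 \frac{1}{\frac{1}{452}} = \frac{4601}{3721} + 70 \cdot 452 = \frac{4601}{3721} + 31640 = \frac{117737041}{3721}$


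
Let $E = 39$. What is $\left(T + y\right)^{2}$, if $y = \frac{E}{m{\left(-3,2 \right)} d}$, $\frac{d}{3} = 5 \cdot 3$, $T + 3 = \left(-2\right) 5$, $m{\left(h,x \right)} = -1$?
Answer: $\frac{43264}{225} \approx 192.28$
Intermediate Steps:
$T = -13$ ($T = -3 - 10 = -13$)
$d = 45$ ($d = 3 \cdot 5 \cdot 3 = 3 \cdot 15 = 45$)
$y = - \frac{13}{15}$ ($y = \frac{39}{\left(-1\right) 45} = \frac{39}{-45} = 39 \left(- \frac{1}{45}\right) = - \frac{13}{15} \approx -0.86667$)
$\left(T + y\right)^{2} = \left(-13 - \frac{13}{15}\right)^{2} = \left(- \frac{208}{15}\right)^{2} = \frac{43264}{225}$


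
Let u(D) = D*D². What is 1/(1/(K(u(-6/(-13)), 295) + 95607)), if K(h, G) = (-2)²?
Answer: 95611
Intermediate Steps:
u(D) = D³
K(h, G) = 4
1/(1/(K(u(-6/(-13)), 295) + 95607)) = 1/(1/(4 + 95607)) = 1/(1/95611) = 95611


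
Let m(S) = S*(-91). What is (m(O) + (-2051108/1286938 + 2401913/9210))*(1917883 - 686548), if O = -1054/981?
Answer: 18929221525800269817/43064806294 ≈ 4.3955e+8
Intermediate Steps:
O = -1054/981 (O = -1054*1/981 = -1054/981 ≈ -1.0744)
m(S) = -91*S
(m(O) + (-2051108/1286938 + 2401913/9210))*(1917883 - 686548) = (-91*(-1054/981) + (-2051108/1286938 + 2401913/9210))*(1917883 - 686548) = (95914/981 + (-2051108*1/1286938 + 2401913*(1/9210)))*1231335 = (95914/981 + (-1025554/643469 + 2401913/9210))*1231335 = (95914/981 + 1536111203857/5926349490)*1231335 = (691781658655859/1937916283230)*1231335 = 18929221525800269817/43064806294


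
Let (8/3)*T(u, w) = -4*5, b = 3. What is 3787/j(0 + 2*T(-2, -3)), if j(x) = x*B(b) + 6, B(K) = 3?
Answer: -3787/39 ≈ -97.103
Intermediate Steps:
T(u, w) = -15/2 (T(u, w) = 3*(-4*5)/8 = (3/8)*(-20) = -15/2)
j(x) = 6 + 3*x (j(x) = x*3 + 6 = 3*x + 6 = 6 + 3*x)
3787/j(0 + 2*T(-2, -3)) = 3787/(6 + 3*(0 + 2*(-15/2))) = 3787/(6 + 3*(0 - 15)) = 3787/(6 + 3*(-15)) = 3787/(6 - 45) = 3787/(-39) = 3787*(-1/39) = -3787/39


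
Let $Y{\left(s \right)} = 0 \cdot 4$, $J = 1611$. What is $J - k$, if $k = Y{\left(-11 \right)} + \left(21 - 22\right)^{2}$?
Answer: $1610$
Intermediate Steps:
$Y{\left(s \right)} = 0$
$k = 1$ ($k = 0 + \left(21 - 22\right)^{2} = 0 + \left(-1\right)^{2} = 0 + 1 = 1$)
$J - k = 1611 - 1 = 1610$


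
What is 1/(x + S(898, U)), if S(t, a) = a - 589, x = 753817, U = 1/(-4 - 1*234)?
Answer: 238/179268263 ≈ 1.3276e-6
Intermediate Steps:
U = -1/238 (U = 1/(-4 - 234) = 1/(-238) = -1/238 ≈ -0.0042017)
S(t, a) = -589 + a
1/(x + S(898, U)) = 1/(753817 + (-589 - 1/238)) = 1/(753817 - 140183/238) = 1/(179268263/238) = 238/179268263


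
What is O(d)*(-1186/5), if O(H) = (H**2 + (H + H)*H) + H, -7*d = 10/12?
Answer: 1779/98 ≈ 18.153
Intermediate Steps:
d = -5/42 (d = -10/(7*12) = -1/7*5/6 = -5/42 ≈ -0.11905)
O(H) = H + 3*H**2 (O(H) = (H**2 + (2*H)*H) + H = (H**2 + 2*H**2) + H = 3*H**2 + H = H + 3*H**2)
O(d)*(-1186/5) = (-5*(1 + 3*(-5/42))/42)*(-1186/5) = (-5*(1 - 5/14)/42)*(-1186/5) = (-5/42*9/14)*(-593*2/5) = -15/196*(-1186/5) = 1779/98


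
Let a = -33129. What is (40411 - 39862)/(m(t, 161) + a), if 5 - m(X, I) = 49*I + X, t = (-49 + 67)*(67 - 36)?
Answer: -61/4619 ≈ -0.013206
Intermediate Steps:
t = 558 (t = 18*31 = 558)
m(X, I) = 5 - X - 49*I (m(X, I) = 5 - (49*I + X) = 5 - (X + 49*I) = 5 + (-X - 49*I) = 5 - X - 49*I)
(40411 - 39862)/(m(t, 161) + a) = (40411 - 39862)/((5 - 1*558 - 49*161) - 33129) = 549/((5 - 558 - 7889) - 33129) = 549/(-8442 - 33129) = 549/(-41571) = 549*(-1/41571) = -61/4619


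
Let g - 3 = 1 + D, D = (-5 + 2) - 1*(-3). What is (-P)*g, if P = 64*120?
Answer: -30720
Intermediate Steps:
P = 7680
D = 0 (D = -3 + 3 = 0)
g = 4 (g = 3 + (1 + 0) = 3 + 1 = 4)
(-P)*g = -1*7680*4 = -7680*4 = -30720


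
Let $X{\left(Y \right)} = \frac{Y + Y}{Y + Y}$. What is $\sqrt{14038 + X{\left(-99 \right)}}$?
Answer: $\sqrt{14039} \approx 118.49$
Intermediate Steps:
$X{\left(Y \right)} = 1$ ($X{\left(Y \right)} = \frac{2 Y}{2 Y} = 2 Y \frac{1}{2 Y} = 1$)
$\sqrt{14038 + X{\left(-99 \right)}} = \sqrt{14038 + 1} = \sqrt{14039}$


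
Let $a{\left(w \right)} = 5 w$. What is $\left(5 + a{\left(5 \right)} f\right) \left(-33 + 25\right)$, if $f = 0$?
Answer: $-40$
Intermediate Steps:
$\left(5 + a{\left(5 \right)} f\right) \left(-33 + 25\right) = \left(5 + 5 \cdot 5 \cdot 0\right) \left(-33 + 25\right) = \left(5 + 25 \cdot 0\right) \left(-8\right) = \left(5 + 0\right) \left(-8\right) = 5 \left(-8\right) = -40$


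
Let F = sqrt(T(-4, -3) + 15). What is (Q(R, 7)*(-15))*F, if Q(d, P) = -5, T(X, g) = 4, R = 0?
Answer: 75*sqrt(19) ≈ 326.92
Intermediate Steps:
F = sqrt(19) (F = sqrt(4 + 15) = sqrt(19) ≈ 4.3589)
(Q(R, 7)*(-15))*F = (-5*(-15))*sqrt(19) = 75*sqrt(19)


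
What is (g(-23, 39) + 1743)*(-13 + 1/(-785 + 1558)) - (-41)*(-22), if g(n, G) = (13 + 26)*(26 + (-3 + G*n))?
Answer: 324285218/773 ≈ 4.1952e+5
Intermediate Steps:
g(n, G) = 897 + 39*G*n (g(n, G) = 39*(23 + G*n) = 897 + 39*G*n)
(g(-23, 39) + 1743)*(-13 + 1/(-785 + 1558)) - (-41)*(-22) = ((897 + 39*39*(-23)) + 1743)*(-13 + 1/(-785 + 1558)) - (-41)*(-22) = ((897 - 34983) + 1743)*(-13 + 1/773) - 1*902 = (-34086 + 1743)*(-13 + 1/773) - 902 = -32343*(-10048/773) - 902 = 324982464/773 - 902 = 324285218/773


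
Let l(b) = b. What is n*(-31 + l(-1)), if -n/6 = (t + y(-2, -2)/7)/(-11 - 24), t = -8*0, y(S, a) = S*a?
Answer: -768/245 ≈ -3.1347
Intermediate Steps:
t = 0
n = 24/245 (n = -6*(0 - 2*(-2)/7)/(-11 - 24) = -6*(0 + 4*(⅐))/(-35) = -6*(0 + 4/7)*(-1)/35 = -24*(-1)/(7*35) = -6*(-4/245) = 24/245 ≈ 0.097959)
n*(-31 + l(-1)) = 24*(-31 - 1)/245 = (24/245)*(-32) = -768/245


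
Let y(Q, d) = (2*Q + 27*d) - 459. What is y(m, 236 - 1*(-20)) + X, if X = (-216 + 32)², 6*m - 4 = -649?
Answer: 40094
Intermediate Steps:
m = -215/2 (m = ⅔ + (⅙)*(-649) = ⅔ - 649/6 = -215/2 ≈ -107.50)
y(Q, d) = -459 + 2*Q + 27*d
X = 33856 (X = (-184)² = 33856)
y(m, 236 - 1*(-20)) + X = (-459 + 2*(-215/2) + 27*(236 - 1*(-20))) + 33856 = (-459 - 215 + 27*(236 + 20)) + 33856 = (-459 - 215 + 27*256) + 33856 = (-459 - 215 + 6912) + 33856 = 6238 + 33856 = 40094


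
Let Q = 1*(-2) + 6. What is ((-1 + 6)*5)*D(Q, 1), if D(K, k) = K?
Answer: 100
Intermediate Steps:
Q = 4 (Q = -2 + 6 = 4)
((-1 + 6)*5)*D(Q, 1) = ((-1 + 6)*5)*4 = (5*5)*4 = 25*4 = 100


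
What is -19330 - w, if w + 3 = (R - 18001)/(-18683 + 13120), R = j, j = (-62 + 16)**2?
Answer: -107531986/5563 ≈ -19330.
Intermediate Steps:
j = 2116 (j = (-46)**2 = 2116)
R = 2116
w = -804/5563 (w = -3 + (2116 - 18001)/(-18683 + 13120) = -3 - 15885/(-5563) = -3 - 15885*(-1/5563) = -3 + 15885/5563 = -804/5563 ≈ -0.14453)
-19330 - w = -19330 - 1*(-804/5563) = -19330 + 804/5563 = -107531986/5563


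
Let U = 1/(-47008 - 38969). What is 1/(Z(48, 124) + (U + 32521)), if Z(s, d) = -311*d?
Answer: -85977/519559012 ≈ -0.00016548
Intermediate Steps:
U = -1/85977 (U = 1/(-85977) = -1/85977 ≈ -1.1631e-5)
1/(Z(48, 124) + (U + 32521)) = 1/(-311*124 + (-1/85977 + 32521)) = 1/(-38564 + 2796058016/85977) = 1/(-519559012/85977) = -85977/519559012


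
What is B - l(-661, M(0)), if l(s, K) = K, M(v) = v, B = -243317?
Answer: -243317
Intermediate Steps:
B - l(-661, M(0)) = -243317 - 1*0 = -243317 + 0 = -243317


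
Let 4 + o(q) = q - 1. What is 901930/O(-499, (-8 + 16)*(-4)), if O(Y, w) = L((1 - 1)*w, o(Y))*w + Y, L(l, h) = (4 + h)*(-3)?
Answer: -901930/48499 ≈ -18.597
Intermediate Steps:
o(q) = -5 + q (o(q) = -4 + (q - 1) = -4 + (-1 + q) = -5 + q)
L(l, h) = -12 - 3*h
O(Y, w) = Y + w*(3 - 3*Y) (O(Y, w) = (-12 - 3*(-5 + Y))*w + Y = (-12 + (15 - 3*Y))*w + Y = (3 - 3*Y)*w + Y = w*(3 - 3*Y) + Y = Y + w*(3 - 3*Y))
901930/O(-499, (-8 + 16)*(-4)) = 901930/(-499 - 3*(-8 + 16)*(-4)*(-1 - 499)) = 901930/(-499 - 3*8*(-4)*(-500)) = 901930/(-499 - 3*(-32)*(-500)) = 901930/(-499 - 48000) = 901930/(-48499) = 901930*(-1/48499) = -901930/48499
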